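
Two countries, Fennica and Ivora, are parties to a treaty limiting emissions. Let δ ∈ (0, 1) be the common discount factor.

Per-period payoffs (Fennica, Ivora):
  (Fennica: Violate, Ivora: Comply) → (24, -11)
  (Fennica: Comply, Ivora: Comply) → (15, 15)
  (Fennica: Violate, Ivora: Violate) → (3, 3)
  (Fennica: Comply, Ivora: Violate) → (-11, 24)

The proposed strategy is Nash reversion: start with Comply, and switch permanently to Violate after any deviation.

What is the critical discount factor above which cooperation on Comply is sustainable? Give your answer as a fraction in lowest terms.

One-period gain from deviating is 24 − 15 = 9. The loss is 15 − 3 = 12 in every subsequent period, with present value 12·δ/(1−δ).
Deviation is unprofitable when 12·δ/(1−δ) ≥ 9, i.e. δ/(1−δ) ≥ 3/4.
Equivalently δ ≥ 9/(9+12) = 3/7.

3/7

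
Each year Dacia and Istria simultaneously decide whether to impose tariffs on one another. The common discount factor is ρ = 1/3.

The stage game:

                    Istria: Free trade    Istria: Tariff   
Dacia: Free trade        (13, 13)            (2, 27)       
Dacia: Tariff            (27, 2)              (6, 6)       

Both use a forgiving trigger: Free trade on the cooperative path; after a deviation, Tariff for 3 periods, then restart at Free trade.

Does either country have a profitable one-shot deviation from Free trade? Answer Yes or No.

A one-shot deviation gives 27 now, then 6 for 3 periods, then back to 13.
Gain from deviating: (27−13) today; loss: (13−6) in each of the next 3 periods.
No-deviation condition: (13−6)(ρ+…+ρ^3) ≥ 27−13, i.e. ρ+…+ρ^3 ≥ 2.
At ρ = 1/3: ρ+…+ρ^3 = 0.4815 < 2.0000.
So cooperation is not sustainable.

Yes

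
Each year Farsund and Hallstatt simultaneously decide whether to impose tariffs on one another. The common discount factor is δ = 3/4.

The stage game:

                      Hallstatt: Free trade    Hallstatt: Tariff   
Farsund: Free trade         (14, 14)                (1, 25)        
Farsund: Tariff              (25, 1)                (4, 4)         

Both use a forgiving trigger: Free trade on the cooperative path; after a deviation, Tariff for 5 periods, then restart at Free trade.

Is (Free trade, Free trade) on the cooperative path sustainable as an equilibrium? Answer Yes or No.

Comparing payoff streams over the 6 periods until play realigns: cooperate → 14(1+δ+…+δ^5); deviate → 25 + 4(δ+…+δ^5).
Cooperation is sustained iff (14−4)(δ+…+δ^5) ≥ 25−14.
δ+…+δ^5 = 3/4·(1−(3/4)^5)/(1−3/4) = 2.2881, and (25−14)/(14−4) = 1.1000.
2.2881 ≥ 1.1000, so cooperation is sustainable.

Yes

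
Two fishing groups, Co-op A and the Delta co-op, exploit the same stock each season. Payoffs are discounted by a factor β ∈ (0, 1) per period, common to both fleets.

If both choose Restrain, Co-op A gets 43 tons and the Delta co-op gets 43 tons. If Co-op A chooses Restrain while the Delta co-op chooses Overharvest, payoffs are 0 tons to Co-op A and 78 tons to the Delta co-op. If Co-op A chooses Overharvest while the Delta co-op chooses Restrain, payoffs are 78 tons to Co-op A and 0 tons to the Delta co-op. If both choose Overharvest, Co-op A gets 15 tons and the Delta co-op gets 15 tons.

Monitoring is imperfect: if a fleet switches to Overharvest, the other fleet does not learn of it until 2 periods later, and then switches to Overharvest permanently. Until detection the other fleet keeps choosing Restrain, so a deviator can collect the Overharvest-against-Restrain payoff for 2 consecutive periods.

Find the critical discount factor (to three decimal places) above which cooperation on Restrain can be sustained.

0.745

A deviator earns 78 for 2 periods, then 15 forever; cooperating earns 43 forever. Multiplying the IC by (1−β):
43 ≥ 78(1−β^2) + 15β^2, so 63·β^2 ≥ 35 and β^2 ≥ 5/9.
β ≥ (5/9)^(1/2) ≈ 0.745.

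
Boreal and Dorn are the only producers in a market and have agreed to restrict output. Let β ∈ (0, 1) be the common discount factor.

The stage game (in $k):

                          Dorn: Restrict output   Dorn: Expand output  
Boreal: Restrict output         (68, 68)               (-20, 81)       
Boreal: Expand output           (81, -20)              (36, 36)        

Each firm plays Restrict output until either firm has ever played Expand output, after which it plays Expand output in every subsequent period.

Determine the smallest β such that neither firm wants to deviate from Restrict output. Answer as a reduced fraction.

Under grim trigger the critical discount factor is (T−C)/(T−P) with T = 81, C = 68, P = 36.
β* = (81−68)/(81−36) = 13/45.

13/45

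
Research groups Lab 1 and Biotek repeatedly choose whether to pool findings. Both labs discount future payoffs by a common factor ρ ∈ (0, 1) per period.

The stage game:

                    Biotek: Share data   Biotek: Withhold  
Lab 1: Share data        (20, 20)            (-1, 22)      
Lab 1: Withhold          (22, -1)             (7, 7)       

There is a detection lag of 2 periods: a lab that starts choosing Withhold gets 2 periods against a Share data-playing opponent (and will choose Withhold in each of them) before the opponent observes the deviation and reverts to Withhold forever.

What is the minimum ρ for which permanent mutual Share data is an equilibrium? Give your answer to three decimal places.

0.365

The best deviation is to choose Withhold for all 2 undetected periods, earning 22 each, then 7 forever once detected.
Deviation value: 22(1−ρ^2)/(1−ρ) + 7ρ^2/(1−ρ); cooperation value: 20/(1−ρ).
IC: 20 ≥ 22(1−ρ^2) + 7ρ^2 = 22 − 15ρ^2.
So ρ^2 ≥ 2/15, giving ρ ≥ (2/15)^(1/2) ≈ 0.365.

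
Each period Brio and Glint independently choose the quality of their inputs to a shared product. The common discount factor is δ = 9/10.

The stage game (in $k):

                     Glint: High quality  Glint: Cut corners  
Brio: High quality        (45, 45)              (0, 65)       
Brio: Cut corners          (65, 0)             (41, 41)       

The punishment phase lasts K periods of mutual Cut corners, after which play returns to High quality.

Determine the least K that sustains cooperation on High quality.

Need Σ_{k=1}^{K} δ^k ≥ (65−45)/(45−41) = 5.0000 at δ = 9/10.
At K = 7 the sum is 4.6953 < 5.0000; at K = 8 it is 5.1258 ≥ 5.0000.
So the minimum punishment length is K = 8.

8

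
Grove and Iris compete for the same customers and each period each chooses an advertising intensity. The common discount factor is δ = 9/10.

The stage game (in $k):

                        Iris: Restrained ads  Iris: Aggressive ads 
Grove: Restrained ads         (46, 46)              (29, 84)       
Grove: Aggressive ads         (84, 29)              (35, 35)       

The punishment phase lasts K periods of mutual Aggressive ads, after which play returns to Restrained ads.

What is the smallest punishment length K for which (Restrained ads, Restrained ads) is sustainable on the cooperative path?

5

Need Σ_{k=1}^{K} δ^k ≥ (84−46)/(46−35) = 3.4545 at δ = 9/10.
At K = 4 the sum is 3.0951 < 3.4545; at K = 5 it is 3.6856 ≥ 3.4545.
So the minimum punishment length is K = 5.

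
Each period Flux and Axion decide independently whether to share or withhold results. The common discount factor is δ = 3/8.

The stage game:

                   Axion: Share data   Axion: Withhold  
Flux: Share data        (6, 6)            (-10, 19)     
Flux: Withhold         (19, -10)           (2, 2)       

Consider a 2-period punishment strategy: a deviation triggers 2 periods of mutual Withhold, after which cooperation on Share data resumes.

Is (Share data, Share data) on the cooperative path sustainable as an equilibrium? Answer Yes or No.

Comparing payoff streams over the 3 periods until play realigns: cooperate → 6(1+δ+…+δ^2); deviate → 19 + 2(δ+…+δ^2).
Cooperation is sustained iff (6−2)(δ+…+δ^2) ≥ 19−6.
δ+…+δ^2 = 3/8·(1−(3/8)^2)/(1−3/8) = 0.5156, and (19−6)/(6−2) = 3.2500.
0.5156 < 3.2500, so cooperation is not sustainable.

No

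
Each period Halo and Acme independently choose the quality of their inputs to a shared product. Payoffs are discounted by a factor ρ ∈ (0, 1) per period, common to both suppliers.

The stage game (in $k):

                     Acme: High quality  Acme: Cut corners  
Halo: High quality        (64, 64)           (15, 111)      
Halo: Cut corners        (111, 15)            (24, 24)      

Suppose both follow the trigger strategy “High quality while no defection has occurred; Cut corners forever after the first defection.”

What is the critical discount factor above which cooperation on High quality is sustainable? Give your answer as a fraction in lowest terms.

Cooperation forever yields 64 each period: 64/(1−ρ).
Deviating yields 111 once, then 24 forever: 111 + 24ρ/(1−ρ).
No profitable deviation requires 64/(1−ρ) ≥ 111 + 24ρ/(1−ρ).
Multiplying by (1−ρ): 64 ≥ 111(1−ρ) + 24ρ = 111 − 87ρ.
So 87ρ ≥ 47, i.e. ρ ≥ 47/87.

47/87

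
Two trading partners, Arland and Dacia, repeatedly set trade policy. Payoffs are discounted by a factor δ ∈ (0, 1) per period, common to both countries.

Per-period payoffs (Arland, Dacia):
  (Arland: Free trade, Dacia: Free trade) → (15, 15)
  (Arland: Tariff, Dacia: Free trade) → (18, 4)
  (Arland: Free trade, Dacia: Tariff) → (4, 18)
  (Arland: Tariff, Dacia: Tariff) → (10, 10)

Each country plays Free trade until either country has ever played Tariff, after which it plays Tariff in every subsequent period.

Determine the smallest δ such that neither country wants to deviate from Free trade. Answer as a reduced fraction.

One-period gain from deviating is 18 − 15 = 3. The loss is 15 − 10 = 5 in every subsequent period, with present value 5·δ/(1−δ).
Deviation is unprofitable when 5·δ/(1−δ) ≥ 3, i.e. δ/(1−δ) ≥ 3/5.
Equivalently δ ≥ 3/(3+5) = 3/8.

3/8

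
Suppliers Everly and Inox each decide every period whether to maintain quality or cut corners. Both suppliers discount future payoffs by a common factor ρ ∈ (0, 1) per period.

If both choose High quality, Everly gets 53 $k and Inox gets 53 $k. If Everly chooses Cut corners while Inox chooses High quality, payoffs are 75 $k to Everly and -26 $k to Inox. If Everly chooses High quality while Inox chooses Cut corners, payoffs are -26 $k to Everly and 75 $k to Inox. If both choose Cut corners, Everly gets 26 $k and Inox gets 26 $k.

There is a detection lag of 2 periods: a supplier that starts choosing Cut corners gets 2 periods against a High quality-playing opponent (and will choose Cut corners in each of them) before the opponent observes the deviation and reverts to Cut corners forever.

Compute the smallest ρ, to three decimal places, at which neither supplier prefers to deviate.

The best deviation is to choose Cut corners for all 2 undetected periods, earning 75 each, then 26 forever once detected.
Deviation value: 75(1−ρ^2)/(1−ρ) + 26ρ^2/(1−ρ); cooperation value: 53/(1−ρ).
IC: 53 ≥ 75(1−ρ^2) + 26ρ^2 = 75 − 49ρ^2.
So ρ^2 ≥ 22/49, giving ρ ≥ (22/49)^(1/2) ≈ 0.670.

0.670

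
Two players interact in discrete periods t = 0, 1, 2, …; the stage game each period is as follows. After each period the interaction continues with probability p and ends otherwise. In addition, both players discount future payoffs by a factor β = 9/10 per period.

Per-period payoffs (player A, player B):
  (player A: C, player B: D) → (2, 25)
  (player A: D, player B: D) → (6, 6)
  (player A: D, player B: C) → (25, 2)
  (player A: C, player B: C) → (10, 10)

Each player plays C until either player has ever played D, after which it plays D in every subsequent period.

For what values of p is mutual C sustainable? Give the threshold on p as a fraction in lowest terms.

Expected continuation weight on next period's payoff is β·p = 9/10·p, which plays the role of the discount factor.
Cooperation requires 9/10·p ≥ (25−10)/(25−6) = 15/19, hence p ≥ 50/57.

50/57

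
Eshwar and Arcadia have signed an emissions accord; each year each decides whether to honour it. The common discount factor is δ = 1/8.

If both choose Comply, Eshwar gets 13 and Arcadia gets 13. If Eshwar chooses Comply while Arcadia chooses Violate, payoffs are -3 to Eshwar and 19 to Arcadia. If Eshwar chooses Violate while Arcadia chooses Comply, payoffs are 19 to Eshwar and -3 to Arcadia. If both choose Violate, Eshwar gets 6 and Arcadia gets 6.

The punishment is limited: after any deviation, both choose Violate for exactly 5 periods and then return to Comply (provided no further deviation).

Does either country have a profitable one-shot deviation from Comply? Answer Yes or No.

Yes

IC: δ+…+δ^5 ≥ (19−13)/(13−6) = 6/7.
At δ = 1/8: partial sum = 0.1429 < 0.8571. Cooperation not sustainable.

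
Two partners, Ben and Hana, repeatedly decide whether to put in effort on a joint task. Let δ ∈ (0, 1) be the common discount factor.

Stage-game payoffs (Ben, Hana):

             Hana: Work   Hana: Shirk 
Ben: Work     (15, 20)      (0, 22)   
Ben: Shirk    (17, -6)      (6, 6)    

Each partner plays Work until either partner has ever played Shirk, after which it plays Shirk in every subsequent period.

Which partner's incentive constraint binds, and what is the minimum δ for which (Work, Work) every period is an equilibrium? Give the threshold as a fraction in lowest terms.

For Ben: deviation gain 17−15 = 2, per-period punishment loss 15−6 = 9. IC gives δ ≥ 2/11.
For Hana: gain 2, loss 14 per period, so δ ≥ 2/16 = 1/8.
The tighter constraint is Ben's, so cooperation needs δ ≥ 2/11.

Ben; δ ≥ 2/11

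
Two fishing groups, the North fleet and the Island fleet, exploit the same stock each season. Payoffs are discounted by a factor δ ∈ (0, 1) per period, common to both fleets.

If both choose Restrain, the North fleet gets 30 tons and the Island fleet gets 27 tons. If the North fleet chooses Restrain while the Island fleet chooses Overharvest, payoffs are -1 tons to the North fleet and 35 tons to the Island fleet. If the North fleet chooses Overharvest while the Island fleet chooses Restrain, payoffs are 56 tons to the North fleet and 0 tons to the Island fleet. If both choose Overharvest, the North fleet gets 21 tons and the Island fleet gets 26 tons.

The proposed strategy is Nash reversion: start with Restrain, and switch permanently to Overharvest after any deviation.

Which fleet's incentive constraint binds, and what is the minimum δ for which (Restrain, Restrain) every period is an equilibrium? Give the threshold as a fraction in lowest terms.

the North fleet's threshold: (56−30)/(56−21) = 26/35.
the Island fleet's threshold: (35−27)/(35−26) = 8/9.
26/35 < 8/9, so the Island fleet binds and δ* = 8/9.

the Island fleet; δ ≥ 8/9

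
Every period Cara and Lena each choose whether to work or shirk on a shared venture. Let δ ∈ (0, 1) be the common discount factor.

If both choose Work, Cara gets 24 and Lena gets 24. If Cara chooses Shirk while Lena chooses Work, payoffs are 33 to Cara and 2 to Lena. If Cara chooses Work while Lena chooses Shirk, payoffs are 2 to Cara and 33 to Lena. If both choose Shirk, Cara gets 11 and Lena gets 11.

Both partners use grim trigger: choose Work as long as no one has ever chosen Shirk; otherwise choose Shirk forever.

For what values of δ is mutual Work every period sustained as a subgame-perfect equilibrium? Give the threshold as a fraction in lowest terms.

9/22

Cooperation forever yields 24 each period: 24/(1−δ).
Deviating yields 33 once, then 11 forever: 33 + 11δ/(1−δ).
No profitable deviation requires 24/(1−δ) ≥ 33 + 11δ/(1−δ).
Multiplying by (1−δ): 24 ≥ 33(1−δ) + 11δ = 33 − 22δ.
So 22δ ≥ 9, i.e. δ ≥ 9/22.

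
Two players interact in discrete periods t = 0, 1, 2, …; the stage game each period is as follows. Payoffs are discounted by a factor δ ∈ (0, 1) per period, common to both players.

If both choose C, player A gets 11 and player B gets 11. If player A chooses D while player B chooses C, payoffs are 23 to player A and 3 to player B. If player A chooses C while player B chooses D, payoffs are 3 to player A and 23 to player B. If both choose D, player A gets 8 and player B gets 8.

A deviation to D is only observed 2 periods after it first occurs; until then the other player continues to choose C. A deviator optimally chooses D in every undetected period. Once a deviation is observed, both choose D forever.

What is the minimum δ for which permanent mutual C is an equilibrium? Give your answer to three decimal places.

Deviating for the 2 undetected periods gains 23−11 = 12 per period over cooperation, then loses 11−8 = 3 per period forever once punishment starts.
Gain: 12(1 + δ + … + δ^1); loss: 3·δ^2/(1−δ).
No profitable deviation ⇔ 12(1−δ^2) ≤ 3·δ^2, i.e. δ^2 ≥ 12/(12+3) = 4/5.
Hence δ ≥ (4/5)^(1/2) ≈ 0.894.

0.894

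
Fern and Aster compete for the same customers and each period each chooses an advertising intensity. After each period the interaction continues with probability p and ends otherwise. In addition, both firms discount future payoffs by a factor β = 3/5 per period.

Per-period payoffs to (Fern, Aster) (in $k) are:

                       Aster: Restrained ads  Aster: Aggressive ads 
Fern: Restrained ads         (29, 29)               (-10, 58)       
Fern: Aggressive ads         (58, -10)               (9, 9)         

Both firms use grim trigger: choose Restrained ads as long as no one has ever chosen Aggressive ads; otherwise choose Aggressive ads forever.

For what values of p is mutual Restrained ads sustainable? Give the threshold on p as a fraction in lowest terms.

145/147

With continuation probability p and discount β, the effective per-period discount factor is βp.
Grim-trigger IC: βp ≥ (58−29)/(58−9) = 29/49.
So p ≥ (29/49)/(3/5) = 145/147.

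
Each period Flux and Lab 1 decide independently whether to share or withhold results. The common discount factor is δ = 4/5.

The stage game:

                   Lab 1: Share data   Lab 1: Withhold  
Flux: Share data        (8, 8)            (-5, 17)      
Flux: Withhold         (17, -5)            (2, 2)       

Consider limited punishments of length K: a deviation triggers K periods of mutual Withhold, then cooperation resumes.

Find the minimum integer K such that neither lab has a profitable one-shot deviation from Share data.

No profitable deviation requires (8−2)(δ+…+δ^K) ≥ 17−8, i.e. δ+…+δ^K ≥ 3/2 ≈ 1.5000.
With δ = 4/5, the partial sums are K=1: 0.8000, K=2: 1.4400, K=3: 1.9520.
K = 3 is the first length at which the sum reaches 1.5000.

3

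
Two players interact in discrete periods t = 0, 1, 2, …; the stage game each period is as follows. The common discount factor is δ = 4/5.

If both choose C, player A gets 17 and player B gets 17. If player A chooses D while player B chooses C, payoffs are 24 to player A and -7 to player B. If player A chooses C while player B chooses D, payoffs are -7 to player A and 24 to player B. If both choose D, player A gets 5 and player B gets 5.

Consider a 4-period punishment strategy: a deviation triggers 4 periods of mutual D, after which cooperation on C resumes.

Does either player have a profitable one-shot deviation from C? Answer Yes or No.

No

IC: δ+…+δ^4 ≥ (24−17)/(17−5) = 7/12.
At δ = 4/5: partial sum = 2.3616 ≥ 0.5833. Cooperation sustainable.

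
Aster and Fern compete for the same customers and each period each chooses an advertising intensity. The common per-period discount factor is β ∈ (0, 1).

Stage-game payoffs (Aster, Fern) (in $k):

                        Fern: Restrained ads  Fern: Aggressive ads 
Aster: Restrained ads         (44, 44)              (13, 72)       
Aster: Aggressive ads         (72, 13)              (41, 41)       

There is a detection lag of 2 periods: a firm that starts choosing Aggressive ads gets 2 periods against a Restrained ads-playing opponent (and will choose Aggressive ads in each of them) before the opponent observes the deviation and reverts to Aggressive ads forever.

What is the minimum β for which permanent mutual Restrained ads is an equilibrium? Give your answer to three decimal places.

0.950

A deviator earns 72 for 2 periods, then 41 forever; cooperating earns 44 forever. Multiplying the IC by (1−β):
44 ≥ 72(1−β^2) + 41β^2, so 31·β^2 ≥ 28 and β^2 ≥ 28/31.
β ≥ (28/31)^(1/2) ≈ 0.950.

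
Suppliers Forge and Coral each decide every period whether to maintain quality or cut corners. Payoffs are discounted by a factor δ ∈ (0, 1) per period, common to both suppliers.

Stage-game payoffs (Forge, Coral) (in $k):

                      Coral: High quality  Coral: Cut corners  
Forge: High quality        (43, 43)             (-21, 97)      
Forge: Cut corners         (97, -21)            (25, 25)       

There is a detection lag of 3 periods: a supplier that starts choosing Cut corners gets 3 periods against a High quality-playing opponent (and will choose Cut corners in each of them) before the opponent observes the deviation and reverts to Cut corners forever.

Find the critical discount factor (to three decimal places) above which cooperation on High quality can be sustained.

0.909

A deviator earns 97 for 3 periods, then 25 forever; cooperating earns 43 forever. Multiplying the IC by (1−δ):
43 ≥ 97(1−δ^3) + 25δ^3, so 72·δ^3 ≥ 54 and δ^3 ≥ 3/4.
δ ≥ (3/4)^(1/3) ≈ 0.909.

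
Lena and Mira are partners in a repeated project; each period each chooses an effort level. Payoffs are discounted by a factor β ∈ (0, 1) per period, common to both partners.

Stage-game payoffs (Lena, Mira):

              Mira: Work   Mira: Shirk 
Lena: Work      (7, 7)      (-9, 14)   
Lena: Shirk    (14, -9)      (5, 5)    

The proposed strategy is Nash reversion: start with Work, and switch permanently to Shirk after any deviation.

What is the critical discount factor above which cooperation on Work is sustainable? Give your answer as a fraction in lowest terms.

Under grim trigger the critical discount factor is (T−C)/(T−P) with T = 14, C = 7, P = 5.
β* = (14−7)/(14−5) = 7/9.

7/9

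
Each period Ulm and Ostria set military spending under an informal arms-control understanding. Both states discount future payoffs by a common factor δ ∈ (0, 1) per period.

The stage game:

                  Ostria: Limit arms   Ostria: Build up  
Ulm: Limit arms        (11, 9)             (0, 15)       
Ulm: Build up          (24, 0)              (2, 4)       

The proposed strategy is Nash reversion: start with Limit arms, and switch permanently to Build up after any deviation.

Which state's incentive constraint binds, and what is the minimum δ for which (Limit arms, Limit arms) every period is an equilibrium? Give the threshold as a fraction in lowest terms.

Ulm; δ ≥ 13/22

For Ulm: deviation gain 24−11 = 13, per-period punishment loss 11−2 = 9. IC gives δ ≥ 13/22.
For Ostria: gain 6, loss 5 per period, so δ ≥ 6/11.
The tighter constraint is Ulm's, so cooperation needs δ ≥ 13/22.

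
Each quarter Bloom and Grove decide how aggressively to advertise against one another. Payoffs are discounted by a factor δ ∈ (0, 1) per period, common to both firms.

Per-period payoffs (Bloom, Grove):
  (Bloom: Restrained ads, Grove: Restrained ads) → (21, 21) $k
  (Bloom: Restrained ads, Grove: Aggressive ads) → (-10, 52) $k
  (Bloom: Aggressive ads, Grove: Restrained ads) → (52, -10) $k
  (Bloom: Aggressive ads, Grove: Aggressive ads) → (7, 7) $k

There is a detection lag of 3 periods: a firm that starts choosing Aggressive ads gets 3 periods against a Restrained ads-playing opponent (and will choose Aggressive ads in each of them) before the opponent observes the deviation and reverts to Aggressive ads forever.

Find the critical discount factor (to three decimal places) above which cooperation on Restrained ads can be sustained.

The best deviation is to choose Aggressive ads for all 3 undetected periods, earning 52 each, then 7 forever once detected.
Deviation value: 52(1−δ^3)/(1−δ) + 7δ^3/(1−δ); cooperation value: 21/(1−δ).
IC: 21 ≥ 52(1−δ^3) + 7δ^3 = 52 − 45δ^3.
So δ^3 ≥ 31/45, giving δ ≥ (31/45)^(1/3) ≈ 0.883.

0.883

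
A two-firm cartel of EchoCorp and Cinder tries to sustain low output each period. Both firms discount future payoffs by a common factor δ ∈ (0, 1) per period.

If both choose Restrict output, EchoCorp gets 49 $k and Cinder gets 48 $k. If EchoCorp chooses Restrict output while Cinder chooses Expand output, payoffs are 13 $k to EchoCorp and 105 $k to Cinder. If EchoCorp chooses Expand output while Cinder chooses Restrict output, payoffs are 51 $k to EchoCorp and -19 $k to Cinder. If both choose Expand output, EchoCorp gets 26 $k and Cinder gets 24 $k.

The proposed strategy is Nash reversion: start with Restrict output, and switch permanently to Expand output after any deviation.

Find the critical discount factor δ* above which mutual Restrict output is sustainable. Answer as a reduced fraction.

19/27

EchoCorp: cooperation gives 49 each period; deviation gives 51 once then 26 forever.
  49/(1−δ) ≥ 51 + 26δ/(1−δ) ⇒ δ ≥ 2/25.
Cinder: cooperation gives 48 each period; deviation gives 105 once then 24 forever.
  δ ≥ 57/81 = 19/27.
Both must hold, so the binding constraint is Cinder's: δ ≥ 19/27.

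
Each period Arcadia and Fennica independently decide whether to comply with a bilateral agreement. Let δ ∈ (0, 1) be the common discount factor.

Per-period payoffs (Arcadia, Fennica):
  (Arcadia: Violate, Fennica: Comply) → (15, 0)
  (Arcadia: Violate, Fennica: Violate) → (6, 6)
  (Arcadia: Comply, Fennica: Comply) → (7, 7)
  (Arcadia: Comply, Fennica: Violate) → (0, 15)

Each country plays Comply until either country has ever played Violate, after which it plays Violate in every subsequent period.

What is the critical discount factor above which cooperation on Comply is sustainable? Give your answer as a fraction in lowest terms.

One-period gain from deviating is 15 − 7 = 8. The loss is 7 − 6 = 1 in every subsequent period, with present value 1·δ/(1−δ).
Deviation is unprofitable when 1·δ/(1−δ) ≥ 8, i.e. δ/(1−δ) ≥ 8.
Equivalently δ ≥ 8/(8+1) = 8/9.

8/9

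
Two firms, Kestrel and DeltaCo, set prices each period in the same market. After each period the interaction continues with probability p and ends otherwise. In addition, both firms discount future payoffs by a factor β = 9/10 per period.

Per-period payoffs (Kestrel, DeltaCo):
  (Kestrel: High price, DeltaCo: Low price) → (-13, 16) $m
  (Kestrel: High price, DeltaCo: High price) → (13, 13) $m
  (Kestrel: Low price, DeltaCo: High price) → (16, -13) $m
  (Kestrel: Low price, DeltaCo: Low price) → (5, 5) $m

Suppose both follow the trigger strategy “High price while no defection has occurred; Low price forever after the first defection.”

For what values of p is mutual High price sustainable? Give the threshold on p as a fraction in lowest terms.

10/33

With continuation probability p and discount β, the effective per-period discount factor is βp.
Grim-trigger IC: βp ≥ (16−13)/(16−5) = 3/11.
So p ≥ (3/11)/(9/10) = 10/33.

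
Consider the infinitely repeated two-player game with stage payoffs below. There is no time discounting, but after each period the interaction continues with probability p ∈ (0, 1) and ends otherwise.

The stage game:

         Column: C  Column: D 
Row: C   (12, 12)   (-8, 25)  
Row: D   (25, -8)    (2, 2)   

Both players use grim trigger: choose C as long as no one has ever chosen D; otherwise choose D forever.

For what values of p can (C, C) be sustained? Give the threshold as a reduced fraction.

Expected cooperation value is 12 + p·12 + p²·12 + … = 12/(1−p); deviation gives 25 + p·2/(1−p).
12 ≥ 25(1−p) + 2p ⇒ 23p ≥ 13 ⇒ p ≥ 13/23.

13/23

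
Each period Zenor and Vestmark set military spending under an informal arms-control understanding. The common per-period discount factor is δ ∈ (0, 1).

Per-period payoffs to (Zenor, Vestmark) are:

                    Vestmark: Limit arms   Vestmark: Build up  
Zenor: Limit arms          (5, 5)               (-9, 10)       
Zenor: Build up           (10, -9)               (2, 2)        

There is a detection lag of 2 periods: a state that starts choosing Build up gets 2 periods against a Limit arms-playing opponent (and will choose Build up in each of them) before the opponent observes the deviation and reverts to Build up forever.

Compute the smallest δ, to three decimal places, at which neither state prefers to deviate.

0.791

The best deviation is to choose Build up for all 2 undetected periods, earning 10 each, then 2 forever once detected.
Deviation value: 10(1−δ^2)/(1−δ) + 2δ^2/(1−δ); cooperation value: 5/(1−δ).
IC: 5 ≥ 10(1−δ^2) + 2δ^2 = 10 − 8δ^2.
So δ^2 ≥ 5/8, giving δ ≥ (5/8)^(1/2) ≈ 0.791.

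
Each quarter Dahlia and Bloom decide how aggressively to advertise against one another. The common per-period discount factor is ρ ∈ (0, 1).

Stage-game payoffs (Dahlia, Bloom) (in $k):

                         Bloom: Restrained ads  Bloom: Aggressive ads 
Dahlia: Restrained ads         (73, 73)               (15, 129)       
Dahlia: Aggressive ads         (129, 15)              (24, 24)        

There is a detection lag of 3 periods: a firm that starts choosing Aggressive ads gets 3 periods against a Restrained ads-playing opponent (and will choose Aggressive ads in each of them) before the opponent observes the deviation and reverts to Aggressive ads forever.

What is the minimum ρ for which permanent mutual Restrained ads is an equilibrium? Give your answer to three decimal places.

Deviating for the 3 undetected periods gains 129−73 = 56 per period over cooperation, then loses 73−24 = 49 per period forever once punishment starts.
Gain: 56(1 + ρ + … + ρ^2); loss: 49·ρ^3/(1−ρ).
No profitable deviation ⇔ 56(1−ρ^3) ≤ 49·ρ^3, i.e. ρ^3 ≥ 56/(56+49) = 8/15.
Hence ρ ≥ (8/15)^(1/3) ≈ 0.811.

0.811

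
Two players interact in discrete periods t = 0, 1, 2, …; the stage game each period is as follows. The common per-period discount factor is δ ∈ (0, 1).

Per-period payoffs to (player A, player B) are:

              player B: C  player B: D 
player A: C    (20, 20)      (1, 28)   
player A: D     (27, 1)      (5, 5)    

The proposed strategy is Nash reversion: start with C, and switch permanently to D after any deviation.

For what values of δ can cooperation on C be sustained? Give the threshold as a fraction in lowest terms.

8/23

player A: cooperation gives 20 each period; deviation gives 27 once then 5 forever.
  20/(1−δ) ≥ 27 + 5δ/(1−δ) ⇒ δ ≥ 7/22.
player B: cooperation gives 20 each period; deviation gives 28 once then 5 forever.
  δ ≥ 8/23.
Both must hold, so the binding constraint is player B's: δ ≥ 8/23.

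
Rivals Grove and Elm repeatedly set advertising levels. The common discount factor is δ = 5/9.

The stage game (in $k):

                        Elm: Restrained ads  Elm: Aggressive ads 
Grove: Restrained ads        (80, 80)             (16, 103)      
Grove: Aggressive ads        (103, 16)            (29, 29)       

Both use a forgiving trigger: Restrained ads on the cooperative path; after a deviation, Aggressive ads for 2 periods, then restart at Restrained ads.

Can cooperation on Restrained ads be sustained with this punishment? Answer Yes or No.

Yes

Comparing payoff streams over the 3 periods until play realigns: cooperate → 80(1+δ+…+δ^2); deviate → 103 + 29(δ+…+δ^2).
Cooperation is sustained iff (80−29)(δ+…+δ^2) ≥ 103−80.
δ+…+δ^2 = 5/9·(1−(5/9)^2)/(1−5/9) = 0.8642, and (103−80)/(80−29) = 0.4510.
0.8642 ≥ 0.4510, so cooperation is sustainable.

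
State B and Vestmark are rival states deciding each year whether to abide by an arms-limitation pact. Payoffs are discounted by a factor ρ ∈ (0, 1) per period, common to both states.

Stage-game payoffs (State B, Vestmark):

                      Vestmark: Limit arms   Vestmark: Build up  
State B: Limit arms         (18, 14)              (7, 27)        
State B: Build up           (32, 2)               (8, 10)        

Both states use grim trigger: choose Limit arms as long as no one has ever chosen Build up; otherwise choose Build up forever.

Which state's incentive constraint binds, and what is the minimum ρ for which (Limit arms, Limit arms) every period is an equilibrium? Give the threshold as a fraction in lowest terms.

State B's threshold: (32−18)/(32−8) = 7/12.
Vestmark's threshold: (27−14)/(27−10) = 13/17.
7/12 < 13/17, so Vestmark binds and ρ* = 13/17.

Vestmark; ρ ≥ 13/17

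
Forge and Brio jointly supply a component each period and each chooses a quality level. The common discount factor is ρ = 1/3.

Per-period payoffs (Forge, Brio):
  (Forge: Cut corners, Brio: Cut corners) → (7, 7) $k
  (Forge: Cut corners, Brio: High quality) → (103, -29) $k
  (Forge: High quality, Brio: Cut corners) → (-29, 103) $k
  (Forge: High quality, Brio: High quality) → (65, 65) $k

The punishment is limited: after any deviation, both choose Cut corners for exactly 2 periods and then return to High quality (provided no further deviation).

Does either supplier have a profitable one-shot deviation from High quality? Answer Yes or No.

Yes

Comparing payoff streams over the 3 periods until play realigns: cooperate → 65(1+ρ+…+ρ^2); deviate → 103 + 7(ρ+…+ρ^2).
Cooperation is sustained iff (65−7)(ρ+…+ρ^2) ≥ 103−65.
ρ+…+ρ^2 = 1/3·(1−(1/3)^2)/(1−1/3) = 0.4444, and (103−65)/(65−7) = 0.6552.
0.4444 < 0.6552, so cooperation is not sustainable.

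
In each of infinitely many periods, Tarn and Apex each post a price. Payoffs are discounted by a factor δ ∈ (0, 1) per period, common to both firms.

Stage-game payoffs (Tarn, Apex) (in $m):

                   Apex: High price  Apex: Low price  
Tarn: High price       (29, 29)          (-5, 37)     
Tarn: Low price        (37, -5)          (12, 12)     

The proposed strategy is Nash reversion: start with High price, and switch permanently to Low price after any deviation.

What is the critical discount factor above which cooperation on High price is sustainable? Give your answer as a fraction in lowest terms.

8/25

Cooperation forever yields 29 each period: 29/(1−δ).
Deviating yields 37 once, then 12 forever: 37 + 12δ/(1−δ).
No profitable deviation requires 29/(1−δ) ≥ 37 + 12δ/(1−δ).
Multiplying by (1−δ): 29 ≥ 37(1−δ) + 12δ = 37 − 25δ.
So 25δ ≥ 8, i.e. δ ≥ 8/25.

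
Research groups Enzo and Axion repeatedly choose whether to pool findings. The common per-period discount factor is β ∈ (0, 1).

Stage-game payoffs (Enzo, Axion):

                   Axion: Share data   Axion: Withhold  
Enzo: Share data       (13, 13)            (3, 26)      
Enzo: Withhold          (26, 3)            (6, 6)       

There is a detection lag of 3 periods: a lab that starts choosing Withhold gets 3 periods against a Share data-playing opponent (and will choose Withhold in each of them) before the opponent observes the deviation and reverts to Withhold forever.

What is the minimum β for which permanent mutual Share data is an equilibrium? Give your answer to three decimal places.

0.866

Deviating for the 3 undetected periods gains 26−13 = 13 per period over cooperation, then loses 13−6 = 7 per period forever once punishment starts.
Gain: 13(1 + β + … + β^2); loss: 7·β^3/(1−β).
No profitable deviation ⇔ 13(1−β^3) ≤ 7·β^3, i.e. β^3 ≥ 13/(13+7) = 13/20.
Hence β ≥ (13/20)^(1/3) ≈ 0.866.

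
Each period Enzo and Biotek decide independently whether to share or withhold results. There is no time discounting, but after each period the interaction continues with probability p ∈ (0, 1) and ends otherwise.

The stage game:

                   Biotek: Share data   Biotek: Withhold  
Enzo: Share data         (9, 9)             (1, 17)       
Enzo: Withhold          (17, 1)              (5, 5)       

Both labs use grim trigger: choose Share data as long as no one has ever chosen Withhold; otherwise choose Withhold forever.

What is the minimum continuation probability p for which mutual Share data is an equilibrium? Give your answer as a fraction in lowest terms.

2/3

With no time discounting, the continuation probability p plays the role of the discount factor.
Grim-trigger IC: 9/(1−p) ≥ 17 + 5p/(1−p) ⇒ p ≥ (17−9)/(17−5) = 2/3.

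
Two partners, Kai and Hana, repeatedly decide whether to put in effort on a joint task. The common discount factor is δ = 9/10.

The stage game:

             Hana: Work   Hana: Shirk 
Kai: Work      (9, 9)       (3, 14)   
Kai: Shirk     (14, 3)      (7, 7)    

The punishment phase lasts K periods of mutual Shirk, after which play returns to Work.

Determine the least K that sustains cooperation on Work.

Need Σ_{k=1}^{K} δ^k ≥ (14−9)/(9−7) = 2.5000 at δ = 9/10.
At K = 3 the sum is 2.4390 < 2.5000; at K = 4 it is 3.0951 ≥ 2.5000.
So the minimum punishment length is K = 4.

4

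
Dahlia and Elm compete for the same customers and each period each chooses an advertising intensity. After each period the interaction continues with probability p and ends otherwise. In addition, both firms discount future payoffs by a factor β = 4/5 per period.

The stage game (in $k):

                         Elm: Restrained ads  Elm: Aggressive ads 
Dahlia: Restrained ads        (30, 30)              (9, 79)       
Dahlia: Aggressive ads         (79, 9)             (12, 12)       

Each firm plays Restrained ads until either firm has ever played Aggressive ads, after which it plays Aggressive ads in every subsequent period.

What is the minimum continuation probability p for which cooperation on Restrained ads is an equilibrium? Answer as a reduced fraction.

With continuation probability p and discount β, the effective per-period discount factor is βp.
Grim-trigger IC: βp ≥ (79−30)/(79−12) = 49/67.
So p ≥ (49/67)/(4/5) = 245/268.

245/268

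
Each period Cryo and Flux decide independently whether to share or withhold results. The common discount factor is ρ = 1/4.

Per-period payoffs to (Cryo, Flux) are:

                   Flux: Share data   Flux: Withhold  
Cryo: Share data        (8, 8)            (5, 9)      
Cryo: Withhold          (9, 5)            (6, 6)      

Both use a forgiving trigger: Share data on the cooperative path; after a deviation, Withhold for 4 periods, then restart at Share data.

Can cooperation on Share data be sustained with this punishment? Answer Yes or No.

Comparing payoff streams over the 5 periods until play realigns: cooperate → 8(1+ρ+…+ρ^4); deviate → 9 + 6(ρ+…+ρ^4).
Cooperation is sustained iff (8−6)(ρ+…+ρ^4) ≥ 9−8.
ρ+…+ρ^4 = 1/4·(1−(1/4)^4)/(1−1/4) = 0.3320, and (9−8)/(8−6) = 0.5000.
0.3320 < 0.5000, so cooperation is not sustainable.

No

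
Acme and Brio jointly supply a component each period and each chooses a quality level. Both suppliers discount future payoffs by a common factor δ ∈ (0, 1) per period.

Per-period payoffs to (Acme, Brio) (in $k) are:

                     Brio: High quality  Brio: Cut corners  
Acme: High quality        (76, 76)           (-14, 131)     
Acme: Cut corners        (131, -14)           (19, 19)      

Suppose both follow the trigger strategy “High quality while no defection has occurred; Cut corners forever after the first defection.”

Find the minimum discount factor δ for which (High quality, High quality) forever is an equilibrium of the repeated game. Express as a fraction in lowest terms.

Cooperation forever yields 76 each period: 76/(1−δ).
Deviating yields 131 once, then 19 forever: 131 + 19δ/(1−δ).
No profitable deviation requires 76/(1−δ) ≥ 131 + 19δ/(1−δ).
Multiplying by (1−δ): 76 ≥ 131(1−δ) + 19δ = 131 − 112δ.
So 112δ ≥ 55, i.e. δ ≥ 55/112.

55/112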